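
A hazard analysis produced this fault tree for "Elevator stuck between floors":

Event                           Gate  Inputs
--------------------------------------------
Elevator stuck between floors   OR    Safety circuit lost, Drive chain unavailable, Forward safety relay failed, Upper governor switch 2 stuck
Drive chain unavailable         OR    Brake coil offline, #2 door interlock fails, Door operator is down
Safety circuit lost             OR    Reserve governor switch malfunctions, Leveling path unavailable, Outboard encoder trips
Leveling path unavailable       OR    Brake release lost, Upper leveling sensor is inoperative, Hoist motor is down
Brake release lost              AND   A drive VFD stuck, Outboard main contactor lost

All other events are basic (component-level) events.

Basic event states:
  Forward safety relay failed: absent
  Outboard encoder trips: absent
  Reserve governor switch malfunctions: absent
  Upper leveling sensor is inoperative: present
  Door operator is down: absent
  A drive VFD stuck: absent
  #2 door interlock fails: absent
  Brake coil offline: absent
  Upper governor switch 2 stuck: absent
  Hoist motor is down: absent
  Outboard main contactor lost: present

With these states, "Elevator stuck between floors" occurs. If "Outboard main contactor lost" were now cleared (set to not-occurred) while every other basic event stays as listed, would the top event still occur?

Yes

Counterfactual: set "Outboard main contactor lost" to not occurred.
Brake release lost [AND]: A drive VFD stuck=not, Outboard main contactor lost=not → not all inputs occur → does not occur.
Leveling path unavailable [OR]: Brake release lost=not, Upper leveling sensor is inoperative=occurs, Hoist motor is down=not → at least one input occurs → occurs.
Safety circuit lost [OR]: Reserve governor switch malfunctions=not, Leveling path unavailable=occurs, Outboard encoder trips=not → at least one input occurs → occurs.
Drive chain unavailable [OR]: Brake coil offline=not, #2 door interlock fails=not, Door operator is down=not → no input occurs → does not occur.
Elevator stuck between floors [OR]: Safety circuit lost=occurs, Drive chain unavailable=not, Forward safety relay failed=not, Upper governor switch 2 stuck=not → at least one input occurs → occurs.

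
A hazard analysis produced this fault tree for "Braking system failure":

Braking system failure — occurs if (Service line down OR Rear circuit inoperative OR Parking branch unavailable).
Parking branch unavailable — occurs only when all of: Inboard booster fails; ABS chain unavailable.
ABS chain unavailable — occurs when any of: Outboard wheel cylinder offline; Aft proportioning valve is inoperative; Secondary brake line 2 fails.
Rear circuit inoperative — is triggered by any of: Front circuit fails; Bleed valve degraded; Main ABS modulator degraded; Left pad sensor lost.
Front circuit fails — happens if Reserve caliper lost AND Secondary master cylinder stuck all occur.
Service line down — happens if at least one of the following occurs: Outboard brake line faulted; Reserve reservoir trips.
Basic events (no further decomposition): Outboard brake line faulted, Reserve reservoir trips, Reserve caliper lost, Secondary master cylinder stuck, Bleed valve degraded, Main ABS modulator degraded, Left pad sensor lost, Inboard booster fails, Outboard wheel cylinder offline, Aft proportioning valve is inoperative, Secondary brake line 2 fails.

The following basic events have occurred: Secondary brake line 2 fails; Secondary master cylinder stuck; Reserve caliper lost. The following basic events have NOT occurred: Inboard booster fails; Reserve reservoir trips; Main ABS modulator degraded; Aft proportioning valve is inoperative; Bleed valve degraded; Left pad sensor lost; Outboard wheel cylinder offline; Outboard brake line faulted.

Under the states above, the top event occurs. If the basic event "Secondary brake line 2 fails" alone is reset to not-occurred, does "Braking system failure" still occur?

Counterfactual: set "Secondary brake line 2 fails" to not occurred.
Service line down [OR]: Outboard brake line faulted=not, Reserve reservoir trips=not → no input occurs → does not occur.
Front circuit fails [AND]: Reserve caliper lost=occurs, Secondary master cylinder stuck=occurs → all inputs occur → occurs.
Rear circuit inoperative [OR]: Front circuit fails=occurs, Bleed valve degraded=not, Main ABS modulator degraded=not, Left pad sensor lost=not → at least one input occurs → occurs.
ABS chain unavailable [OR]: Outboard wheel cylinder offline=not, Aft proportioning valve is inoperative=not, Secondary brake line 2 fails=not → no input occurs → does not occur.
Parking branch unavailable [AND]: Inboard booster fails=not, ABS chain unavailable=not → not all inputs occur → does not occur.
Braking system failure [OR]: Service line down=not, Rear circuit inoperative=occurs, Parking branch unavailable=not → at least one input occurs → occurs.

Yes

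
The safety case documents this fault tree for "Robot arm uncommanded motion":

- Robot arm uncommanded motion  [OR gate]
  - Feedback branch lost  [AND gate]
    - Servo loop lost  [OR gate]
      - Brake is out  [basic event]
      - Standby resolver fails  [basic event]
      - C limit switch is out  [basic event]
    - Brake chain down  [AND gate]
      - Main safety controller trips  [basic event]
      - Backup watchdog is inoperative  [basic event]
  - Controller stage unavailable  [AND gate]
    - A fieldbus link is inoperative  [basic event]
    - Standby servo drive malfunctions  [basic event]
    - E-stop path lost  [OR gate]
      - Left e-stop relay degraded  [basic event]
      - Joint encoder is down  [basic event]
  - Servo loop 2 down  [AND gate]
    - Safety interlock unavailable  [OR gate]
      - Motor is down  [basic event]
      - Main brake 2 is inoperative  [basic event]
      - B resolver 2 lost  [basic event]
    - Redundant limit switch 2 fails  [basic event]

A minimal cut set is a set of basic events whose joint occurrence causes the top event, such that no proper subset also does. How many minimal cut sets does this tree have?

8

Servo loop lost [OR]: union of children's cut sets → 3 cut set(s).
Brake chain down [AND]: one cut set from each child combined → 1 × 1 = 1 cut set(s).
Feedback branch lost [AND]: one cut set from each child combined → 3 × 1 = 3 cut set(s).
E-stop path lost [OR]: union of children's cut sets → 2 cut set(s).
Controller stage unavailable [AND]: one cut set from each child combined → 1 × 1 × 2 = 2 cut set(s).
Safety interlock unavailable [OR]: union of children's cut sets → 3 cut set(s).
Servo loop 2 down [AND]: one cut set from each child combined → 3 × 1 = 3 cut set(s).
Robot arm uncommanded motion [OR]: union of children's cut sets → 8 cut set(s).
Minimal cut sets: {Backup watchdog is inoperative, Brake is out, Main safety controller trips}; {Backup watchdog is inoperative, Main safety controller trips, Standby resolver fails}; {Backup watchdog is inoperative, C limit switch is out, Main safety controller trips}; {A fieldbus link is inoperative, Left e-stop relay degraded, Standby servo drive malfunctions}; {A fieldbus link is inoperative, Joint encoder is down, Standby servo drive malfunctions}; {Motor is down, Redundant limit switch 2 fails}; {Main brake 2 is inoperative, Redundant limit switch 2 fails}; {B resolver 2 lost, Redundant limit switch 2 fails}.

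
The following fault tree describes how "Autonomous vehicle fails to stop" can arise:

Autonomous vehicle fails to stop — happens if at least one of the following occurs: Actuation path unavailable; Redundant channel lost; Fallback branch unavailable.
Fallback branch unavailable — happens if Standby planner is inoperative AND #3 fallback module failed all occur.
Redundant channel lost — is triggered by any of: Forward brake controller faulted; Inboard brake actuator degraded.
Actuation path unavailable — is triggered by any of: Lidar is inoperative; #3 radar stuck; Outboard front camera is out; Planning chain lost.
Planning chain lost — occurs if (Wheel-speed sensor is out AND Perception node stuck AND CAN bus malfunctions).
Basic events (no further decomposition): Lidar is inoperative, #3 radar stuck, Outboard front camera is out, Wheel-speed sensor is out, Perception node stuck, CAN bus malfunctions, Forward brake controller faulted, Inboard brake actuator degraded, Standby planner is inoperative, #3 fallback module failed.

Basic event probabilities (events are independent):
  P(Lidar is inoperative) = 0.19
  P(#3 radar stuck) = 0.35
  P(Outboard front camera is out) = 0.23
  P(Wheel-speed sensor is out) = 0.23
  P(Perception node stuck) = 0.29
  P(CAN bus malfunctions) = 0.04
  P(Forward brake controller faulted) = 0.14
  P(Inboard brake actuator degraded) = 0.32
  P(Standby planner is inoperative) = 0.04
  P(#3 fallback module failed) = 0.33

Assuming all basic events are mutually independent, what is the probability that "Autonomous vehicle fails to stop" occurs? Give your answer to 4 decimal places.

P(Planning chain lost) [AND] = 0.23 × 0.29 × 0.04 = 0.002668
P(Actuation path unavailable) [OR] = 1 − (1−0.19) × (1−0.35) × (1−0.23) × (1−0.002668) = 0.595677
P(Redundant channel lost) [OR] = 1 − (1−0.14) × (1−0.32) = 0.415200
P(Fallback branch unavailable) [AND] = 0.04 × 0.33 = 0.013200
P(Autonomous vehicle fails to stop) [OR] = 1 − (1−0.595677) × (1−0.415200) × (1−0.013200) = 0.766673
Rounded to 4 decimal places: P(Autonomous vehicle fails to stop) ≈ 0.7667.

0.7667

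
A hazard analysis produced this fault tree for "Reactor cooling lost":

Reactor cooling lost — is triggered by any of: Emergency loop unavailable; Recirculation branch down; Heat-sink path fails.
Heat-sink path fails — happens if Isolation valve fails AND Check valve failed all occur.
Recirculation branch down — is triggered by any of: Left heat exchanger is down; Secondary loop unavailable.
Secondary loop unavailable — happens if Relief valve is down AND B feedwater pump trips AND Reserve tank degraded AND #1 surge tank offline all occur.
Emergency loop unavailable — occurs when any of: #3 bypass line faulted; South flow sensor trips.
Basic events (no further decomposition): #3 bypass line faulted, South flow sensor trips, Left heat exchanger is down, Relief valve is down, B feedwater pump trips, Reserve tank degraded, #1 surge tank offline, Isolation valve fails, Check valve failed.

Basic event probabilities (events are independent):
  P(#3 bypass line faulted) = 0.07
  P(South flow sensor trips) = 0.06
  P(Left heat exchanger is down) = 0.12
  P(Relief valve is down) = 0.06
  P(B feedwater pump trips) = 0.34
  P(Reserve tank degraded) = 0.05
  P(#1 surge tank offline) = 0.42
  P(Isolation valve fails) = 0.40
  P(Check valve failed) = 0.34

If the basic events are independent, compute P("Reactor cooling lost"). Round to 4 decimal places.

0.3356

P(Emergency loop unavailable) [OR] = 1 − (1−0.07) × (1−0.06) = 0.125800
P(Secondary loop unavailable) [AND] = 0.06 × 0.34 × 0.05 × 0.42 = 0.000428
P(Recirculation branch down) [OR] = 1 − (1−0.12) × (1−0.000428) = 0.120377
P(Heat-sink path fails) [AND] = 0.40 × 0.34 = 0.136000
P(Reactor cooling lost) [OR] = 1 − (1−0.125800) × (1−0.120377) × (1−0.136000) = 0.335613
Rounded to 4 decimal places: P(Reactor cooling lost) ≈ 0.3356.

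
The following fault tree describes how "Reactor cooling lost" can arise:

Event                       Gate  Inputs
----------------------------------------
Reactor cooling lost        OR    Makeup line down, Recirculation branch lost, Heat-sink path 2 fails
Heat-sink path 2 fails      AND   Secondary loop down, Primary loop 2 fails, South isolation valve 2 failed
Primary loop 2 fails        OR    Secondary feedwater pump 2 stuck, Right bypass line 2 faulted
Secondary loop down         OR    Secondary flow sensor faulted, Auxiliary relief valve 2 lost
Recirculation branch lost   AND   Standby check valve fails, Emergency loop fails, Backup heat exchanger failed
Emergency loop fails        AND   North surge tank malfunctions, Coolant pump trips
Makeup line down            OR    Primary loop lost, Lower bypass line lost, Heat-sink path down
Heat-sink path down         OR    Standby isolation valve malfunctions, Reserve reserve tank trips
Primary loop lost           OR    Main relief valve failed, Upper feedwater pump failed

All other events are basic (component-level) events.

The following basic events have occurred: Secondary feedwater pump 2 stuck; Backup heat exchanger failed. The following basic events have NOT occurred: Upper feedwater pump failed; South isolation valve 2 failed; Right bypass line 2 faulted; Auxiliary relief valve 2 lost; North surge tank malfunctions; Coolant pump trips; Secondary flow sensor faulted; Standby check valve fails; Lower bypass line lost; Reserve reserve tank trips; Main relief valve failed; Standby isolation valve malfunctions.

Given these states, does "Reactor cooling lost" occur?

Primary loop lost [OR]: Main relief valve failed=not, Upper feedwater pump failed=not → no input occurs → does not occur.
Heat-sink path down [OR]: Standby isolation valve malfunctions=not, Reserve reserve tank trips=not → no input occurs → does not occur.
Makeup line down [OR]: Primary loop lost=not, Lower bypass line lost=not, Heat-sink path down=not → no input occurs → does not occur.
Emergency loop fails [AND]: North surge tank malfunctions=not, Coolant pump trips=not → not all inputs occur → does not occur.
Recirculation branch lost [AND]: Standby check valve fails=not, Emergency loop fails=not, Backup heat exchanger failed=occurs → not all inputs occur → does not occur.
Secondary loop down [OR]: Secondary flow sensor faulted=not, Auxiliary relief valve 2 lost=not → no input occurs → does not occur.
Primary loop 2 fails [OR]: Secondary feedwater pump 2 stuck=occurs, Right bypass line 2 faulted=not → at least one input occurs → occurs.
Heat-sink path 2 fails [AND]: Secondary loop down=not, Primary loop 2 fails=occurs, South isolation valve 2 failed=not → not all inputs occur → does not occur.
Reactor cooling lost [OR]: Makeup line down=not, Recirculation branch lost=not, Heat-sink path 2 fails=not → no input occurs → does not occur.

No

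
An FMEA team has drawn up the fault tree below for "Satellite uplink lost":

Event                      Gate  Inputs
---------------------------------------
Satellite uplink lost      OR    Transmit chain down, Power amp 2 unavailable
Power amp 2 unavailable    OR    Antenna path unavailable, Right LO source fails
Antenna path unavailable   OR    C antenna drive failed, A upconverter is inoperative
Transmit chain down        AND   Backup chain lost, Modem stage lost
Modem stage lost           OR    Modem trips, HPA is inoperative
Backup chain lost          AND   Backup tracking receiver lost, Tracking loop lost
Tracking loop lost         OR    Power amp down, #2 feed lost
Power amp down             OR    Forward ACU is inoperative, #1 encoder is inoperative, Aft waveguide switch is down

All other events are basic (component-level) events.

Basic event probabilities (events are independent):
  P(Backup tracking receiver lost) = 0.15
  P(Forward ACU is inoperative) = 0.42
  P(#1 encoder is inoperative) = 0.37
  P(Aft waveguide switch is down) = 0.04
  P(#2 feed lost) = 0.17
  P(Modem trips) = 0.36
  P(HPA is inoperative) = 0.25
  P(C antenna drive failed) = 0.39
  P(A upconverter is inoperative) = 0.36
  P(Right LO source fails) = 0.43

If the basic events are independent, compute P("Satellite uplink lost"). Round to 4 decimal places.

P(Power amp down) [OR] = 1 − (1−0.42) × (1−0.37) × (1−0.04) = 0.649216
P(Tracking loop lost) [OR] = 1 − (1−0.649216) × (1−0.17) = 0.708849
P(Backup chain lost) [AND] = 0.15 × 0.708849 = 0.106327
P(Modem stage lost) [OR] = 1 − (1−0.36) × (1−0.25) = 0.520000
P(Transmit chain down) [AND] = 0.106327 × 0.520000 = 0.055290
P(Antenna path unavailable) [OR] = 1 − (1−0.39) × (1−0.36) = 0.609600
P(Power amp 2 unavailable) [OR] = 1 − (1−0.609600) × (1−0.43) = 0.777472
P(Satellite uplink lost) [OR] = 1 − (1−0.055290) × (1−0.777472) = 0.789776
Rounded to 4 decimal places: P(Satellite uplink lost) ≈ 0.7898.

0.7898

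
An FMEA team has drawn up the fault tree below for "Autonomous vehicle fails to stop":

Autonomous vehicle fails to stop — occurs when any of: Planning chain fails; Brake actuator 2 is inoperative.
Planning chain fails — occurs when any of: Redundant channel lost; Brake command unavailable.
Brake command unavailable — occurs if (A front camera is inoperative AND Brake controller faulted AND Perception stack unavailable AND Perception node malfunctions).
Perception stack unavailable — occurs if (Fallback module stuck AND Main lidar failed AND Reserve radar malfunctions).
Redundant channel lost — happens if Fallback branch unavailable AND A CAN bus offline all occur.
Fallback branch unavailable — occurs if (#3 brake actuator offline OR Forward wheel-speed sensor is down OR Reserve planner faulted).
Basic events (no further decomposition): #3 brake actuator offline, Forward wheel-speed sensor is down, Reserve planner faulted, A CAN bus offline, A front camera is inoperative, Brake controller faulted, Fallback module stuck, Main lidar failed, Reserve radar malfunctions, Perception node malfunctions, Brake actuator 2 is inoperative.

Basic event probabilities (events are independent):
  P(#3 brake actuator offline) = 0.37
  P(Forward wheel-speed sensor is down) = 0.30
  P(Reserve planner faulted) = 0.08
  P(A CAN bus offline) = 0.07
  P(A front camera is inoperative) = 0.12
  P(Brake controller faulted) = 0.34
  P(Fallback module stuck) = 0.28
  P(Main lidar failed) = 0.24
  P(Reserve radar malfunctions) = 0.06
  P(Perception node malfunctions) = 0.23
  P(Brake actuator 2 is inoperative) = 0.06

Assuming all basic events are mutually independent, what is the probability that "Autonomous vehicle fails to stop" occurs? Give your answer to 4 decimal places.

0.0991

P(Fallback branch unavailable) [OR] = 1 − (1−0.37) × (1−0.30) × (1−0.08) = 0.594280
P(Redundant channel lost) [AND] = 0.594280 × 0.07 = 0.041600
P(Perception stack unavailable) [AND] = 0.28 × 0.24 × 0.06 = 0.004032
P(Brake command unavailable) [AND] = 0.12 × 0.34 × 0.004032 × 0.23 = 0.000038
P(Planning chain fails) [OR] = 1 − (1−0.041600) × (1−0.000038) = 0.041636
P(Autonomous vehicle fails to stop) [OR] = 1 − (1−0.041636) × (1−0.06) = 0.099138
Rounded to 4 decimal places: P(Autonomous vehicle fails to stop) ≈ 0.0991.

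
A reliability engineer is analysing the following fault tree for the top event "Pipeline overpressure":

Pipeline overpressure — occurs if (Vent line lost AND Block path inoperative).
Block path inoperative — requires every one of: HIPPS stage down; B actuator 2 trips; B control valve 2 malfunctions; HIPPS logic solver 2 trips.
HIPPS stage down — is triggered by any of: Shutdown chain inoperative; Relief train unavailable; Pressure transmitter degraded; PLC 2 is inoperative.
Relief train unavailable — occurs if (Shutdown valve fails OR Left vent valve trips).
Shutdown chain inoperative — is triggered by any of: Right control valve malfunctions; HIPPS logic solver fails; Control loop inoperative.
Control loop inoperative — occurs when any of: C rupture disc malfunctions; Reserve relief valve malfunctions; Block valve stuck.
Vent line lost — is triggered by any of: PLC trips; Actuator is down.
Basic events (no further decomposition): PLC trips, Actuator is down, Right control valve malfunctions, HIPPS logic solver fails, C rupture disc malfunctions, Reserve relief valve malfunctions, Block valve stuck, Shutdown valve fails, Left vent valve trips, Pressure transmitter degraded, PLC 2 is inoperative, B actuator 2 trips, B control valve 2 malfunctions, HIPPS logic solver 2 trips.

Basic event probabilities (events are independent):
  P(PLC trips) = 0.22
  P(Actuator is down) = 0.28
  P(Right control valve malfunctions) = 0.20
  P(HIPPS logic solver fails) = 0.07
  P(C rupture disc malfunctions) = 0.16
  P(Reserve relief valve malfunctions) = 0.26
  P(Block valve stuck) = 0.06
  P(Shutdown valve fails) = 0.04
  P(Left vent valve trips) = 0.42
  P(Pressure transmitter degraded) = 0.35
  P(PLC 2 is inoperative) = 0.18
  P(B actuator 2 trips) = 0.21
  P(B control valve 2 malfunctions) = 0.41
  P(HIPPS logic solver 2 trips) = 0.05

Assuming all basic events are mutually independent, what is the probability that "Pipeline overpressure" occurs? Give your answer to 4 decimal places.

P(Vent line lost) [OR] = 1 − (1−0.22) × (1−0.28) = 0.438400
P(Control loop inoperative) [OR] = 1 − (1−0.16) × (1−0.26) × (1−0.06) = 0.415696
P(Shutdown chain inoperative) [OR] = 1 − (1−0.20) × (1−0.07) × (1−0.415696) = 0.565278
P(Relief train unavailable) [OR] = 1 − (1−0.04) × (1−0.42) = 0.443200
P(HIPPS stage down) [OR] = 1 − (1−0.565278) × (1−0.443200) × (1−0.35) × (1−0.18) = 0.870986
P(Block path inoperative) [AND] = 0.870986 × 0.21 × 0.41 × 0.05 = 0.003750
P(Pipeline overpressure) [AND] = 0.438400 × 0.003750 = 0.001644
Rounded to 4 decimal places: P(Pipeline overpressure) ≈ 0.0016.

0.0016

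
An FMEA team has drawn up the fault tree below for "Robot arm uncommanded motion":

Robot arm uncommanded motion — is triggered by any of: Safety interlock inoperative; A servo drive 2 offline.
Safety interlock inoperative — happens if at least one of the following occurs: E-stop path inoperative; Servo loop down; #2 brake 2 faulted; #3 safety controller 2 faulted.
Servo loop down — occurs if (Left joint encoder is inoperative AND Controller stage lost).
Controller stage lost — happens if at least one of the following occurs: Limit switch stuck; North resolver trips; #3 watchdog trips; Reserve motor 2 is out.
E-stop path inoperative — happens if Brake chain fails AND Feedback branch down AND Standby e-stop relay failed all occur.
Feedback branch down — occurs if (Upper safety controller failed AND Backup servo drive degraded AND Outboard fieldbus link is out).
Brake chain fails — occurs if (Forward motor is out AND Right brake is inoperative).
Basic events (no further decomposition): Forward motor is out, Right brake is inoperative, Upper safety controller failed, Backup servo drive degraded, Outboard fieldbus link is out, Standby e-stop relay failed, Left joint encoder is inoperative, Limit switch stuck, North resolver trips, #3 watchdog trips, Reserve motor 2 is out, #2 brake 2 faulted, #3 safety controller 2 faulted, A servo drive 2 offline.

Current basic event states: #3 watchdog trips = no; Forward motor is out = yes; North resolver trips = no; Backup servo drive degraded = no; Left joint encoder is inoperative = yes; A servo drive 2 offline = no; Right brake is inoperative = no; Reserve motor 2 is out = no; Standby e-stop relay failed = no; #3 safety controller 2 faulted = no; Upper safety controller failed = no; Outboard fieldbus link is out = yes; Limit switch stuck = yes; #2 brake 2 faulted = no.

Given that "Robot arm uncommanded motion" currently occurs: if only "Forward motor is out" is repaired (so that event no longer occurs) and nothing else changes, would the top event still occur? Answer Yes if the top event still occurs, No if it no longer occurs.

Yes

Counterfactual: set "Forward motor is out" to not occurred.
Brake chain fails [AND]: Forward motor is out=not, Right brake is inoperative=not → not all inputs occur → does not occur.
Feedback branch down [AND]: Upper safety controller failed=not, Backup servo drive degraded=not, Outboard fieldbus link is out=occurs → not all inputs occur → does not occur.
E-stop path inoperative [AND]: Brake chain fails=not, Feedback branch down=not, Standby e-stop relay failed=not → not all inputs occur → does not occur.
Controller stage lost [OR]: Limit switch stuck=occurs, North resolver trips=not, #3 watchdog trips=not, Reserve motor 2 is out=not → at least one input occurs → occurs.
Servo loop down [AND]: Left joint encoder is inoperative=occurs, Controller stage lost=occurs → all inputs occur → occurs.
Safety interlock inoperative [OR]: E-stop path inoperative=not, Servo loop down=occurs, #2 brake 2 faulted=not, #3 safety controller 2 faulted=not → at least one input occurs → occurs.
Robot arm uncommanded motion [OR]: Safety interlock inoperative=occurs, A servo drive 2 offline=not → at least one input occurs → occurs.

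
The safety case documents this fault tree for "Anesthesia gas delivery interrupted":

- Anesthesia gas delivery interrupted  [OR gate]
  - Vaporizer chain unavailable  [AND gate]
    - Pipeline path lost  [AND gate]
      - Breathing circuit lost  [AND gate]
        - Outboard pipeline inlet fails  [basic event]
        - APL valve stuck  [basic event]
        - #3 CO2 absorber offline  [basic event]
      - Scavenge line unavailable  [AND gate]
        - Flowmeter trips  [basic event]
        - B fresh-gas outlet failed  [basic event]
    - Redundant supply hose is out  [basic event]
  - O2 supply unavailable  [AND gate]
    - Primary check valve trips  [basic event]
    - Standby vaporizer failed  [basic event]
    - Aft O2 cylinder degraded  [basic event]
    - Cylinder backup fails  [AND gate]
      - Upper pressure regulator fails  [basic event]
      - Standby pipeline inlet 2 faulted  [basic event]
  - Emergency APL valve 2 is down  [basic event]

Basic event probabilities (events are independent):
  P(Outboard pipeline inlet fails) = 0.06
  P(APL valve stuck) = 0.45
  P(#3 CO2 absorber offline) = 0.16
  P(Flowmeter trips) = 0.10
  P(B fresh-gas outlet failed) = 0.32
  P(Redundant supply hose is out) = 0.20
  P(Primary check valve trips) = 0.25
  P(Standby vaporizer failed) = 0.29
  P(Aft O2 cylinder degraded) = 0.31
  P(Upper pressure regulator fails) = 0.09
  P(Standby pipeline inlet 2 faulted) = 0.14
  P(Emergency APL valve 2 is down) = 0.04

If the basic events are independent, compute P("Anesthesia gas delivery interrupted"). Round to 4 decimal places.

P(Breathing circuit lost) [AND] = 0.06 × 0.45 × 0.16 = 0.004320
P(Scavenge line unavailable) [AND] = 0.10 × 0.32 = 0.032000
P(Pipeline path lost) [AND] = 0.004320 × 0.032000 = 0.000138
P(Vaporizer chain unavailable) [AND] = 0.000138 × 0.20 = 0.000028
P(Cylinder backup fails) [AND] = 0.09 × 0.14 = 0.012600
P(O2 supply unavailable) [AND] = 0.25 × 0.29 × 0.31 × 0.012600 = 0.000283
P(Anesthesia gas delivery interrupted) [OR] = 1 − (1−0.000028) × (1−0.000283) × (1−0.04) = 0.040299
Rounded to 4 decimal places: P(Anesthesia gas delivery interrupted) ≈ 0.0403.

0.0403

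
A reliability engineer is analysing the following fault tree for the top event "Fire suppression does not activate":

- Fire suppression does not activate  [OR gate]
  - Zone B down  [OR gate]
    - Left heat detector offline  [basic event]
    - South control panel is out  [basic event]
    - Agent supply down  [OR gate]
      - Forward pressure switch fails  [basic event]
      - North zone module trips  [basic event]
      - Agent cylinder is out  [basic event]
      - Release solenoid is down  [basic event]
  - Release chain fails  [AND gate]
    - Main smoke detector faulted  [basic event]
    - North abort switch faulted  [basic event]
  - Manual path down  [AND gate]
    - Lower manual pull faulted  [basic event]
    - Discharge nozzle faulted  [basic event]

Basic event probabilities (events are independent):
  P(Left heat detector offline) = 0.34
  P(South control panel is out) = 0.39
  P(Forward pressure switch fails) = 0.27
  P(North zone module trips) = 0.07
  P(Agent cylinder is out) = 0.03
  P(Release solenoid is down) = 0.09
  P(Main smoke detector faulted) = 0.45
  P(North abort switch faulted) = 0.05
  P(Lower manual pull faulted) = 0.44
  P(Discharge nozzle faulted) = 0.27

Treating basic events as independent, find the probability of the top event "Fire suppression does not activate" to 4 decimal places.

0.7922

P(Agent supply down) [OR] = 1 − (1−0.27) × (1−0.07) × (1−0.03) × (1−0.09) = 0.400735
P(Zone B down) [OR] = 1 − (1−0.34) × (1−0.39) × (1−0.400735) = 0.758736
P(Release chain fails) [AND] = 0.45 × 0.05 = 0.022500
P(Manual path down) [AND] = 0.44 × 0.27 = 0.118800
P(Fire suppression does not activate) [OR] = 1 − (1−0.758736) × (1−0.022500) × (1−0.118800) = 0.792182
Rounded to 4 decimal places: P(Fire suppression does not activate) ≈ 0.7922.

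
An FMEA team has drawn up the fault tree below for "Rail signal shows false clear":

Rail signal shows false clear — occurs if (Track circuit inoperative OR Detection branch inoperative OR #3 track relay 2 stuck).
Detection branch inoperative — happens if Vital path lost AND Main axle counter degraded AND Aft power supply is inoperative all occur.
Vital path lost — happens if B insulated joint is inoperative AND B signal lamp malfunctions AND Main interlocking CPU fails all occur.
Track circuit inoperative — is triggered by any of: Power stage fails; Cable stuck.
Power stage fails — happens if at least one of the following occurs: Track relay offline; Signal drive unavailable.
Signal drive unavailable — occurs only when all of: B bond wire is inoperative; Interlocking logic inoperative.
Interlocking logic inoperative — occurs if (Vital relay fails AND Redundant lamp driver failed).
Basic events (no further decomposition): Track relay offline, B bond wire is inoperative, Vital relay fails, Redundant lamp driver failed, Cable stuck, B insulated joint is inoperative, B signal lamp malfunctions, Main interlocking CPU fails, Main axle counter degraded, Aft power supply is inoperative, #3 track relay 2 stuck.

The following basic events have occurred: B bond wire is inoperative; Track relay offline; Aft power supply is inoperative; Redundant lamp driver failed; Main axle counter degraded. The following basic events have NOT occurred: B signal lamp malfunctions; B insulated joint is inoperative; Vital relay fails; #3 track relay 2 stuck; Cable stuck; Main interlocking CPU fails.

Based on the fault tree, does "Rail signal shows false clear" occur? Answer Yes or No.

Interlocking logic inoperative [AND]: Vital relay fails=not, Redundant lamp driver failed=occurs → not all inputs occur → does not occur.
Signal drive unavailable [AND]: B bond wire is inoperative=occurs, Interlocking logic inoperative=not → not all inputs occur → does not occur.
Power stage fails [OR]: Track relay offline=occurs, Signal drive unavailable=not → at least one input occurs → occurs.
Track circuit inoperative [OR]: Power stage fails=occurs, Cable stuck=not → at least one input occurs → occurs.
Vital path lost [AND]: B insulated joint is inoperative=not, B signal lamp malfunctions=not, Main interlocking CPU fails=not → not all inputs occur → does not occur.
Detection branch inoperative [AND]: Vital path lost=not, Main axle counter degraded=occurs, Aft power supply is inoperative=occurs → not all inputs occur → does not occur.
Rail signal shows false clear [OR]: Track circuit inoperative=occurs, Detection branch inoperative=not, #3 track relay 2 stuck=not → at least one input occurs → occurs.

Yes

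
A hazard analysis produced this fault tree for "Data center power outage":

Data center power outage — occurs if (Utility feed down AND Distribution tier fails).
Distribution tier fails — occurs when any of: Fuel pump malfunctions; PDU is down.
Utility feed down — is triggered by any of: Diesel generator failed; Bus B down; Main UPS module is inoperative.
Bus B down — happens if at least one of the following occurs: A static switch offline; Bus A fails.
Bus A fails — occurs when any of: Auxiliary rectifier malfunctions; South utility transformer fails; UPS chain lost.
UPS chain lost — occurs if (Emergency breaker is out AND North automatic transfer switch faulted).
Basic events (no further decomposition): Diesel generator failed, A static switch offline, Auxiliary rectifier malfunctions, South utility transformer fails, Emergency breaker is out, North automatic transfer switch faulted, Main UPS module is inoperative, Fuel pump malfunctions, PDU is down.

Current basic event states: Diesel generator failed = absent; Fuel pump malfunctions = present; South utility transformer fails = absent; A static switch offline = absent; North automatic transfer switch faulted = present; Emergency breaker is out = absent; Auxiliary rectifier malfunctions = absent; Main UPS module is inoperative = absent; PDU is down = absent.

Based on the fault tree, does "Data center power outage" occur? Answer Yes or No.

No

UPS chain lost [AND]: Emergency breaker is out=not, North automatic transfer switch faulted=occurs → not all inputs occur → does not occur.
Bus A fails [OR]: Auxiliary rectifier malfunctions=not, South utility transformer fails=not, UPS chain lost=not → no input occurs → does not occur.
Bus B down [OR]: A static switch offline=not, Bus A fails=not → no input occurs → does not occur.
Utility feed down [OR]: Diesel generator failed=not, Bus B down=not, Main UPS module is inoperative=not → no input occurs → does not occur.
Distribution tier fails [OR]: Fuel pump malfunctions=occurs, PDU is down=not → at least one input occurs → occurs.
Data center power outage [AND]: Utility feed down=not, Distribution tier fails=occurs → not all inputs occur → does not occur.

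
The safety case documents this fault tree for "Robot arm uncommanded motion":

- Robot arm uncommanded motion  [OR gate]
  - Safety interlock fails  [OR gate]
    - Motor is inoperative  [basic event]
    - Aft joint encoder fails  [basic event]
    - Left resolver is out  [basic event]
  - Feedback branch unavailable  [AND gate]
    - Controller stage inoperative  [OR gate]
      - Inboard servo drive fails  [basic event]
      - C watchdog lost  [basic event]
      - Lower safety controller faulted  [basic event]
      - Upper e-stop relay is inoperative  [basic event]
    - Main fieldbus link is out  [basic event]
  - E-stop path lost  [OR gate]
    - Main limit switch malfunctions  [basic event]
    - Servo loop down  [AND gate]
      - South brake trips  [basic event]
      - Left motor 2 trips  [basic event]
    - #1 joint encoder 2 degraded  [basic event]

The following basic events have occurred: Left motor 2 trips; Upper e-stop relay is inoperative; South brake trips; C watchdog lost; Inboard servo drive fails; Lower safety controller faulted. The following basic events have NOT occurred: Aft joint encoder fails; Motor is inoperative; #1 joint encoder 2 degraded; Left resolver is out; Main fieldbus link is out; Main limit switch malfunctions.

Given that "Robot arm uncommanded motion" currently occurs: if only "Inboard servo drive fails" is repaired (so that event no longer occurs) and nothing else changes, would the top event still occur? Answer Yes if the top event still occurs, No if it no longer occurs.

Yes

Counterfactual: set "Inboard servo drive fails" to not occurred.
Safety interlock fails [OR]: Motor is inoperative=not, Aft joint encoder fails=not, Left resolver is out=not → no input occurs → does not occur.
Controller stage inoperative [OR]: Inboard servo drive fails=not, C watchdog lost=occurs, Lower safety controller faulted=occurs, Upper e-stop relay is inoperative=occurs → at least one input occurs → occurs.
Feedback branch unavailable [AND]: Controller stage inoperative=occurs, Main fieldbus link is out=not → not all inputs occur → does not occur.
Servo loop down [AND]: South brake trips=occurs, Left motor 2 trips=occurs → all inputs occur → occurs.
E-stop path lost [OR]: Main limit switch malfunctions=not, Servo loop down=occurs, #1 joint encoder 2 degraded=not → at least one input occurs → occurs.
Robot arm uncommanded motion [OR]: Safety interlock fails=not, Feedback branch unavailable=not, E-stop path lost=occurs → at least one input occurs → occurs.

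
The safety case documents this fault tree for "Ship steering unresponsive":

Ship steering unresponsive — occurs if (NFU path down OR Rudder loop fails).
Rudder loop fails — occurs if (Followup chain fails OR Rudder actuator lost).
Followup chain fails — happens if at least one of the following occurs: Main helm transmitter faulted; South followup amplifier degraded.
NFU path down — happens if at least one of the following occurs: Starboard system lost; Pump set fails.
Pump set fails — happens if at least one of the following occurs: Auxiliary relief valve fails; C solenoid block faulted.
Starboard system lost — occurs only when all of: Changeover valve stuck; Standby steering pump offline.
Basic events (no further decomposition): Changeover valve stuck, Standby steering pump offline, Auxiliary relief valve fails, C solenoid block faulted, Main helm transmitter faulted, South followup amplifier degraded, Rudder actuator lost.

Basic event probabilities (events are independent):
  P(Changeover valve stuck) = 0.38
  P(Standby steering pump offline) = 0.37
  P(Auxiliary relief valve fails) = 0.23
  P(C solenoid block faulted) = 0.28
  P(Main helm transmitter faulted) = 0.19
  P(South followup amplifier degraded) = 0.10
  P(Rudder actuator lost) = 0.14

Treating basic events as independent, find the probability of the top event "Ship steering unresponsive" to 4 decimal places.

0.7013

P(Starboard system lost) [AND] = 0.38 × 0.37 = 0.140600
P(Pump set fails) [OR] = 1 − (1−0.23) × (1−0.28) = 0.445600
P(NFU path down) [OR] = 1 − (1−0.140600) × (1−0.445600) = 0.523549
P(Followup chain fails) [OR] = 1 − (1−0.19) × (1−0.10) = 0.271000
P(Rudder loop fails) [OR] = 1 − (1−0.271000) × (1−0.14) = 0.373060
P(Ship steering unresponsive) [OR] = 1 − (1−0.523549) × (1−0.373060) = 0.701294
Rounded to 4 decimal places: P(Ship steering unresponsive) ≈ 0.7013.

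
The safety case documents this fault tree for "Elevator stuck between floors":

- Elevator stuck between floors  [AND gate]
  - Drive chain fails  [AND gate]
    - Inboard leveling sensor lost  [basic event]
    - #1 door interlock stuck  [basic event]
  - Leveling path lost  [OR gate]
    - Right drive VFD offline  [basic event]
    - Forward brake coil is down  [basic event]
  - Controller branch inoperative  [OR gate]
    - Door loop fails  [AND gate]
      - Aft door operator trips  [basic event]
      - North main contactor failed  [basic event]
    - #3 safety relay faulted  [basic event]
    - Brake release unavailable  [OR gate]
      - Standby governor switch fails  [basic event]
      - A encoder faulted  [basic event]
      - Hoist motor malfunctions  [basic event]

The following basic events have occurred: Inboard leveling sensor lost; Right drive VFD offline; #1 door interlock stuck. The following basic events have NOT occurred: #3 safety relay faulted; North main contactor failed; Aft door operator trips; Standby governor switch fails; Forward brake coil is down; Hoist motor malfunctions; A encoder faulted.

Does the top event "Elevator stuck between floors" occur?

No

Drive chain fails [AND]: Inboard leveling sensor lost=occurs, #1 door interlock stuck=occurs → all inputs occur → occurs.
Leveling path lost [OR]: Right drive VFD offline=occurs, Forward brake coil is down=not → at least one input occurs → occurs.
Door loop fails [AND]: Aft door operator trips=not, North main contactor failed=not → not all inputs occur → does not occur.
Brake release unavailable [OR]: Standby governor switch fails=not, A encoder faulted=not, Hoist motor malfunctions=not → no input occurs → does not occur.
Controller branch inoperative [OR]: Door loop fails=not, #3 safety relay faulted=not, Brake release unavailable=not → no input occurs → does not occur.
Elevator stuck between floors [AND]: Drive chain fails=occurs, Leveling path lost=occurs, Controller branch inoperative=not → not all inputs occur → does not occur.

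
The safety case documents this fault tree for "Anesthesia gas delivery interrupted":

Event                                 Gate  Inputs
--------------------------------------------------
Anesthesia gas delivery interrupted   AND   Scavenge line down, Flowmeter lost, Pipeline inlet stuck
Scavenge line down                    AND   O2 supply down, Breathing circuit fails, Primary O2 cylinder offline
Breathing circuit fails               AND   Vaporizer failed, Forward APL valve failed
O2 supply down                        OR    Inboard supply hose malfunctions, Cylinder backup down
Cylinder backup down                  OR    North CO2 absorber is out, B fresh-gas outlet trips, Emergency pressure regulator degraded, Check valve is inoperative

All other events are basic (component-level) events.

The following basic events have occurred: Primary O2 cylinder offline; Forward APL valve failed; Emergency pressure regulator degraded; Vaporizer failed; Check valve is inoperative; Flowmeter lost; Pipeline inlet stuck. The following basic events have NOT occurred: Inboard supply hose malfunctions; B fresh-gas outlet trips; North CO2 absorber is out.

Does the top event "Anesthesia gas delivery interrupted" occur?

Yes

Cylinder backup down [OR]: North CO2 absorber is out=not, B fresh-gas outlet trips=not, Emergency pressure regulator degraded=occurs, Check valve is inoperative=occurs → at least one input occurs → occurs.
O2 supply down [OR]: Inboard supply hose malfunctions=not, Cylinder backup down=occurs → at least one input occurs → occurs.
Breathing circuit fails [AND]: Vaporizer failed=occurs, Forward APL valve failed=occurs → all inputs occur → occurs.
Scavenge line down [AND]: O2 supply down=occurs, Breathing circuit fails=occurs, Primary O2 cylinder offline=occurs → all inputs occur → occurs.
Anesthesia gas delivery interrupted [AND]: Scavenge line down=occurs, Flowmeter lost=occurs, Pipeline inlet stuck=occurs → all inputs occur → occurs.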